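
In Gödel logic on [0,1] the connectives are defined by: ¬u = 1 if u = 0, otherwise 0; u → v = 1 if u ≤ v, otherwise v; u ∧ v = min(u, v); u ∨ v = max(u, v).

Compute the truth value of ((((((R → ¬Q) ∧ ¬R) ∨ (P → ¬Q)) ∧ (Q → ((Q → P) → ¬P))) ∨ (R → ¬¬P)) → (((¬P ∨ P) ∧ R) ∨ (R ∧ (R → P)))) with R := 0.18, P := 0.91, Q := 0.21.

0.18

¬Q: Gödel ¬ of 0.21 = 0 (operand ≠ 0)
(R → ¬Q): 0.18 > 0, so result = 0
¬R: Gödel ¬ of 0.18 = 0 (operand ≠ 0)
((R → ¬Q) ∧ ¬R) = min(0, 0) = 0
¬Q: Gödel ¬ of 0.21 = 0 (operand ≠ 0)
(P → ¬Q): 0.91 > 0, so result = 0
(((R → ¬Q) ∧ ¬R) ∨ (P → ¬Q)) = max(0, 0) = 0
(Q → P): 0.21 ≤ 0.91, so result = 1
¬P: Gödel ¬ of 0.91 = 0 (operand ≠ 0)
((Q → P) → ¬P): 1 > 0, so result = 0
(Q → ((Q → P) → ¬P)): 0.21 > 0, so result = 0
((((R → ¬Q) ∧ ¬R) ∨ (P → ¬Q)) ∧ (Q → ((Q → P) → ¬P))) = min(0, 0) = 0
¬P: Gödel ¬ of 0.91 = 0 (operand ≠ 0)
¬¬P: Gödel ¬ of 0 = 1 (operand is 0)
(R → ¬¬P): 0.18 ≤ 1, so result = 1
(((((R → ¬Q) ∧ ¬R) ∨ (P → ¬Q)) ∧ (Q → ((Q → P) → ¬P))) ∨ (R → ¬¬P)) = max(0, 1) = 1
¬P: Gödel ¬ of 0.91 = 0 (operand ≠ 0)
(¬P ∨ P) = max(0, 0.91) = 0.91
((¬P ∨ P) ∧ R) = min(0.91, 0.18) = 0.18
(R → P): 0.18 ≤ 0.91, so result = 1
(R ∧ (R → P)) = min(0.18, 1) = 0.18
(((¬P ∨ P) ∧ R) ∨ (R ∧ (R → P))) = max(0.18, 0.18) = 0.18
((((((R → ¬Q) ∧ ¬R) ∨ (P → ¬Q)) ∧ (Q → ((Q → P) → ¬P))) ∨ (R → ¬¬P)) → (((¬P ∨ P) ∧ R) ∨ (R ∧ (R → P)))): 1 > 0.18, so result = 0.18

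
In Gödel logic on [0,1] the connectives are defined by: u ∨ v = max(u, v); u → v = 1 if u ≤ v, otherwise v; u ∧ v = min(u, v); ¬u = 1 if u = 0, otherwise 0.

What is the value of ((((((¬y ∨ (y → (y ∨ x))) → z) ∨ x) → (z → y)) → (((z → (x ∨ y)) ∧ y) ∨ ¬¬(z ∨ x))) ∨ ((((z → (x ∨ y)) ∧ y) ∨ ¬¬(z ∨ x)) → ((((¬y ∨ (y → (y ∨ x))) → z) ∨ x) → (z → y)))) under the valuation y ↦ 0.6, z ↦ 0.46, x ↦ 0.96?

1.00

¬y: Gödel ¬ of 0.6 = 0 (operand ≠ 0)
(y ∨ x) = max(0.6, 0.96) = 0.96
(y → (y ∨ x)): 0.6 ≤ 0.96, so result = 1
(¬y ∨ (y → (y ∨ x))) = max(0, 1) = 1
((¬y ∨ (y → (y ∨ x))) → z): 1 > 0.46, so result = 0.46
(((¬y ∨ (y → (y ∨ x))) → z) ∨ x) = max(0.46, 0.96) = 0.96
(z → y): 0.46 ≤ 0.6, so result = 1
((((¬y ∨ (y → (y ∨ x))) → z) ∨ x) → (z → y)): 0.96 ≤ 1, so result = 1
(x ∨ y) = max(0.96, 0.6) = 0.96
(z → (x ∨ y)): 0.46 ≤ 0.96, so result = 1
((z → (x ∨ y)) ∧ y) = min(1, 0.6) = 0.6
(z ∨ x) = max(0.46, 0.96) = 0.96
¬(z ∨ x): Gödel ¬ of 0.96 = 0 (operand ≠ 0)
¬¬(z ∨ x): Gödel ¬ of 0 = 1 (operand is 0)
(((z → (x ∨ y)) ∧ y) ∨ ¬¬(z ∨ x)) = max(0.6, 1) = 1
(((((¬y ∨ (y → (y ∨ x))) → z) ∨ x) → (z → y)) → (((z → (x ∨ y)) ∧ y) ∨ ¬¬(z ∨ x))): 1 ≤ 1, so result = 1
(x ∨ y) = max(0.96, 0.6) = 0.96
(z → (x ∨ y)): 0.46 ≤ 0.96, so result = 1
((z → (x ∨ y)) ∧ y) = min(1, 0.6) = 0.6
(z ∨ x) = max(0.46, 0.96) = 0.96
¬(z ∨ x): Gödel ¬ of 0.96 = 0 (operand ≠ 0)
¬¬(z ∨ x): Gödel ¬ of 0 = 1 (operand is 0)
(((z → (x ∨ y)) ∧ y) ∨ ¬¬(z ∨ x)) = max(0.6, 1) = 1
¬y: Gödel ¬ of 0.6 = 0 (operand ≠ 0)
(y ∨ x) = max(0.6, 0.96) = 0.96
(y → (y ∨ x)): 0.6 ≤ 0.96, so result = 1
(¬y ∨ (y → (y ∨ x))) = max(0, 1) = 1
((¬y ∨ (y → (y ∨ x))) → z): 1 > 0.46, so result = 0.46
(((¬y ∨ (y → (y ∨ x))) → z) ∨ x) = max(0.46, 0.96) = 0.96
(z → y): 0.46 ≤ 0.6, so result = 1
((((¬y ∨ (y → (y ∨ x))) → z) ∨ x) → (z → y)): 0.96 ≤ 1, so result = 1
((((z → (x ∨ y)) ∧ y) ∨ ¬¬(z ∨ x)) → ((((¬y ∨ (y → (y ∨ x))) → z) ∨ x) → (z → y))): 1 ≤ 1, so result = 1
((((((¬y ∨ (y → (y ∨ x))) → z) ∨ x) → (z → y)) → (((z → (x ∨ y)) ∧ y) ∨ ¬¬(z ∨ x))) ∨ ((((z → (x ∨ y)) ∧ y) ∨ ¬¬(z ∨ x)) → ((((¬y ∨ (y → (y ∨ x))) → z) ∨ x) → (z → y)))) = max(1, 1) = 1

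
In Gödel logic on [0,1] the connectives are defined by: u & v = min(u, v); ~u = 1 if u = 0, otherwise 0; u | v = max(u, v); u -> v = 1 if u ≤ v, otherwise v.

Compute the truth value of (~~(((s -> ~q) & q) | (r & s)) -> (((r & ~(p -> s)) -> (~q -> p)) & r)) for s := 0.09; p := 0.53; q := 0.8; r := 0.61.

0.61

~q: Gödel ¬ of 0.8 = 0 (operand ≠ 0)
(s -> ~q): 0.09 > 0, so result = 0
((s -> ~q) & q) = min(0, 0.8) = 0
(r & s) = min(0.61, 0.09) = 0.09
(((s -> ~q) & q) | (r & s)) = max(0, 0.09) = 0.09
~(((s -> ~q) & q) | (r & s)): Gödel ¬ of 0.09 = 0 (operand ≠ 0)
~~(((s -> ~q) & q) | (r & s)): Gödel ¬ of 0 = 1 (operand is 0)
(p -> s): 0.53 > 0.09, so result = 0.09
~(p -> s): Gödel ¬ of 0.09 = 0 (operand ≠ 0)
(r & ~(p -> s)) = min(0.61, 0) = 0
~q: Gödel ¬ of 0.8 = 0 (operand ≠ 0)
(~q -> p): 0 ≤ 0.53, so result = 1
((r & ~(p -> s)) -> (~q -> p)): 0 ≤ 1, so result = 1
(((r & ~(p -> s)) -> (~q -> p)) & r) = min(1, 0.61) = 0.61
(~~(((s -> ~q) & q) | (r & s)) -> (((r & ~(p -> s)) -> (~q -> p)) & r)): 1 > 0.61, so result = 0.61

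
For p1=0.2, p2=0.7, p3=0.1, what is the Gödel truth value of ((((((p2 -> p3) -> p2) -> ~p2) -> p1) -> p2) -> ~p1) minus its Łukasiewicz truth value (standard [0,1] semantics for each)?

-1.00

Gödel evaluation:
  (p2 -> p3): 0.7 > 0.1, so result = 0.1
  ((p2 -> p3) -> p2): 0.1 ≤ 0.7, so result = 1
  ~p2: Gödel ¬ of 0.7 = 0 (operand ≠ 0)
  (((p2 -> p3) -> p2) -> ~p2): 1 > 0, so result = 0
  ((((p2 -> p3) -> p2) -> ~p2) -> p1): 0 ≤ 0.2, so result = 1
  (((((p2 -> p3) -> p2) -> ~p2) -> p1) -> p2): 1 > 0.7, so result = 0.7
  ~p1: Gödel ¬ of 0.2 = 0 (operand ≠ 0)
  ((((((p2 -> p3) -> p2) -> ~p2) -> p1) -> p2) -> ~p1): 0.7 > 0, so result = 0
  Gödel value = 0
Łukasiewicz evaluation:
  (p2 -> p3): min(1, 1 − 0.7 + 0.1) = 0.4
  ((p2 -> p3) -> p2): min(1, 1 − 0.4 + 0.7) = 1
  ~p2: Łukasiewicz ¬ gives 1 − 0.7 = 0.3
  (((p2 -> p3) -> p2) -> ~p2): min(1, 1 − 1 + 0.3) = 0.3
  ((((p2 -> p3) -> p2) -> ~p2) -> p1): min(1, 1 − 0.3 + 0.2) = 0.9
  (((((p2 -> p3) -> p2) -> ~p2) -> p1) -> p2): min(1, 1 − 0.9 + 0.7) = 0.8
  ~p1: Łukasiewicz ¬ gives 1 − 0.2 = 0.8
  ((((((p2 -> p3) -> p2) -> ~p2) -> p1) -> p2) -> ~p1): min(1, 1 − 0.8 + 0.8) = 1
  Łukasiewicz value = 1
Difference: 0 − 1 = -1.00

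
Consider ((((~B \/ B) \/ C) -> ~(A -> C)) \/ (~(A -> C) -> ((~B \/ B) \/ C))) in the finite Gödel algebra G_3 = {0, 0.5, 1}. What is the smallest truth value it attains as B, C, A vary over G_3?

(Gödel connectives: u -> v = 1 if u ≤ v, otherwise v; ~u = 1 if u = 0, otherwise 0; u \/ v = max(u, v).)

Every assignment gives 1. For instance at B = 0, C = 0, A = 0:
  ~B: Gödel ¬ of 0 = 1 (operand is 0)
  (~B \/ B) = max(1, 0) = 1
  ((~B \/ B) \/ C) = max(1, 0) = 1
  (A -> C): 0 ≤ 0, so result = 1
  ~(A -> C): Gödel ¬ of 1 = 0 (operand ≠ 0)
  (((~B \/ B) \/ C) -> ~(A -> C)): 1 > 0, so result = 0
  (A -> C): 0 ≤ 0, so result = 1
  ~(A -> C): Gödel ¬ of 1 = 0 (operand ≠ 0)
  ~B: Gödel ¬ of 0 = 1 (operand is 0)
  (~B \/ B) = max(1, 0) = 1
  ((~B \/ B) \/ C) = max(1, 0) = 1
  (~(A -> C) -> ((~B \/ B) \/ C)): 0 ≤ 1, so result = 1
  ((((~B \/ B) \/ C) -> ~(A -> C)) \/ (~(A -> C) -> ((~B \/ B) \/ C))) = max(0, 1) = 1
All 27 assignments give value 1 — the formula is a G_3-tautology.

1.00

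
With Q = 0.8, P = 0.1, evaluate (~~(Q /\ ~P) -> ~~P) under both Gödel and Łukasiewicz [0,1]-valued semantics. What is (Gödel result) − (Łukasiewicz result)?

Gödel evaluation:
  ~P: Gödel ¬ of 0.1 = 0 (operand ≠ 0)
  (Q /\ ~P) = min(0.8, 0) = 0
  ~(Q /\ ~P): Gödel ¬ of 0 = 1 (operand is 0)
  ~~(Q /\ ~P): Gödel ¬ of 1 = 0 (operand ≠ 0)
  ~P: Gödel ¬ of 0.1 = 0 (operand ≠ 0)
  ~~P: Gödel ¬ of 0 = 1 (operand is 0)
  (~~(Q /\ ~P) -> ~~P): 0 ≤ 1, so result = 1
  Gödel value = 1
Łukasiewicz evaluation:
  ~P: Łukasiewicz ¬ gives 1 − 0.1 = 0.9
  (Q /\ ~P) = min(0.8, 0.9) = 0.8
  ~(Q /\ ~P): Łukasiewicz ¬ gives 1 − 0.8 = 0.2
  ~~(Q /\ ~P): Łukasiewicz ¬ gives 1 − 0.2 = 0.8
  ~P: Łukasiewicz ¬ gives 1 − 0.1 = 0.9
  ~~P: Łukasiewicz ¬ gives 1 − 0.9 = 0.1
  (~~(Q /\ ~P) -> ~~P): min(1, 1 − 0.8 + 0.1) = 0.3
  Łukasiewicz value = 0.3
Difference: 1 − 0.3 = 0.70

0.70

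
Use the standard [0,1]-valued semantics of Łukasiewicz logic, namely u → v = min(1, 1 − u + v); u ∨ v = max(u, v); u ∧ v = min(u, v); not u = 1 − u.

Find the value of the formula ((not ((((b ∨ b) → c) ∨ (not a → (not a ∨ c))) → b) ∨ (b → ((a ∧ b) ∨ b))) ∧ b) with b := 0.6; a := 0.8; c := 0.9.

0.60

(b ∨ b) = max(0.6, 0.6) = 0.6
((b ∨ b) → c): min(1, 1 − 0.6 + 0.9) = 1
not a: Łukasiewicz ¬ gives 1 − 0.8 = 0.2
not a: Łukasiewicz ¬ gives 1 − 0.8 = 0.2
(not a ∨ c) = max(0.2, 0.9) = 0.9
(not a → (not a ∨ c)): min(1, 1 − 0.2 + 0.9) = 1
(((b ∨ b) → c) ∨ (not a → (not a ∨ c))) = max(1, 1) = 1
((((b ∨ b) → c) ∨ (not a → (not a ∨ c))) → b): min(1, 1 − 1 + 0.6) = 0.6
not ((((b ∨ b) → c) ∨ (not a → (not a ∨ c))) → b): Łukasiewicz ¬ gives 1 − 0.6 = 0.4
(a ∧ b) = min(0.8, 0.6) = 0.6
((a ∧ b) ∨ b) = max(0.6, 0.6) = 0.6
(b → ((a ∧ b) ∨ b)): min(1, 1 − 0.6 + 0.6) = 1
(not ((((b ∨ b) → c) ∨ (not a → (not a ∨ c))) → b) ∨ (b → ((a ∧ b) ∨ b))) = max(0.4, 1) = 1
((not ((((b ∨ b) → c) ∨ (not a → (not a ∨ c))) → b) ∨ (b → ((a ∧ b) ∨ b))) ∧ b) = min(1, 0.6) = 0.6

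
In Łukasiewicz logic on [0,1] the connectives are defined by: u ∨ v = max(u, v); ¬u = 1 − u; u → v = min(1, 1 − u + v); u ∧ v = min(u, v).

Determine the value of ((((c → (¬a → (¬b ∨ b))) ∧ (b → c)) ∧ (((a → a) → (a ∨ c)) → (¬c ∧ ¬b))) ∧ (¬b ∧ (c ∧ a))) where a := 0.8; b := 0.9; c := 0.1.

¬a: Łukasiewicz ¬ gives 1 − 0.8 = 0.2
¬b: Łukasiewicz ¬ gives 1 − 0.9 = 0.1
(¬b ∨ b) = max(0.1, 0.9) = 0.9
(¬a → (¬b ∨ b)): min(1, 1 − 0.2 + 0.9) = 1
(c → (¬a → (¬b ∨ b))): min(1, 1 − 0.1 + 1) = 1
(b → c): min(1, 1 − 0.9 + 0.1) = 0.2
((c → (¬a → (¬b ∨ b))) ∧ (b → c)) = min(1, 0.2) = 0.2
(a → a): min(1, 1 − 0.8 + 0.8) = 1
(a ∨ c) = max(0.8, 0.1) = 0.8
((a → a) → (a ∨ c)): min(1, 1 − 1 + 0.8) = 0.8
¬c: Łukasiewicz ¬ gives 1 − 0.1 = 0.9
¬b: Łukasiewicz ¬ gives 1 − 0.9 = 0.1
(¬c ∧ ¬b) = min(0.9, 0.1) = 0.1
(((a → a) → (a ∨ c)) → (¬c ∧ ¬b)): min(1, 1 − 0.8 + 0.1) = 0.3
(((c → (¬a → (¬b ∨ b))) ∧ (b → c)) ∧ (((a → a) → (a ∨ c)) → (¬c ∧ ¬b))) = min(0.2, 0.3) = 0.2
¬b: Łukasiewicz ¬ gives 1 − 0.9 = 0.1
(c ∧ a) = min(0.1, 0.8) = 0.1
(¬b ∧ (c ∧ a)) = min(0.1, 0.1) = 0.1
((((c → (¬a → (¬b ∨ b))) ∧ (b → c)) ∧ (((a → a) → (a ∨ c)) → (¬c ∧ ¬b))) ∧ (¬b ∧ (c ∧ a))) = min(0.2, 0.1) = 0.1

0.10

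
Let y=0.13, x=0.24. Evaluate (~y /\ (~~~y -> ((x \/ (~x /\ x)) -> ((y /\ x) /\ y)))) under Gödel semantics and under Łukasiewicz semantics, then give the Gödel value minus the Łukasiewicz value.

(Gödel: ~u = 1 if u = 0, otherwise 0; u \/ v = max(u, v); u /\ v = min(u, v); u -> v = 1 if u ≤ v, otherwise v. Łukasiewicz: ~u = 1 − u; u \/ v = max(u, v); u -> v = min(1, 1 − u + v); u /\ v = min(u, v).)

-0.87

Gödel evaluation:
  ~y: Gödel ¬ of 0.13 = 0 (operand ≠ 0)
  ~y: Gödel ¬ of 0.13 = 0 (operand ≠ 0)
  ~~y: Gödel ¬ of 0 = 1 (operand is 0)
  ~~~y: Gödel ¬ of 1 = 0 (operand ≠ 0)
  ~x: Gödel ¬ of 0.24 = 0 (operand ≠ 0)
  (~x /\ x) = min(0, 0.24) = 0
  (x \/ (~x /\ x)) = max(0.24, 0) = 0.24
  (y /\ x) = min(0.13, 0.24) = 0.13
  ((y /\ x) /\ y) = min(0.13, 0.13) = 0.13
  ((x \/ (~x /\ x)) -> ((y /\ x) /\ y)): 0.24 > 0.13, so result = 0.13
  (~~~y -> ((x \/ (~x /\ x)) -> ((y /\ x) /\ y))): 0 ≤ 0.13, so result = 1
  (~y /\ (~~~y -> ((x \/ (~x /\ x)) -> ((y /\ x) /\ y)))) = min(0, 1) = 0
  Gödel value = 0
Łukasiewicz evaluation:
  ~y: Łukasiewicz ¬ gives 1 − 0.13 = 0.87
  ~y: Łukasiewicz ¬ gives 1 − 0.13 = 0.87
  ~~y: Łukasiewicz ¬ gives 1 − 0.87 = 0.13
  ~~~y: Łukasiewicz ¬ gives 1 − 0.13 = 0.87
  ~x: Łukasiewicz ¬ gives 1 − 0.24 = 0.76
  (~x /\ x) = min(0.76, 0.24) = 0.24
  (x \/ (~x /\ x)) = max(0.24, 0.24) = 0.24
  (y /\ x) = min(0.13, 0.24) = 0.13
  ((y /\ x) /\ y) = min(0.13, 0.13) = 0.13
  ((x \/ (~x /\ x)) -> ((y /\ x) /\ y)): min(1, 1 − 0.24 + 0.13) = 0.89
  (~~~y -> ((x \/ (~x /\ x)) -> ((y /\ x) /\ y))): min(1, 1 − 0.87 + 0.89) = 1
  (~y /\ (~~~y -> ((x \/ (~x /\ x)) -> ((y /\ x) /\ y)))) = min(0.87, 1) = 0.87
  Łukasiewicz value = 0.87
Difference: 0 − 0.87 = -0.87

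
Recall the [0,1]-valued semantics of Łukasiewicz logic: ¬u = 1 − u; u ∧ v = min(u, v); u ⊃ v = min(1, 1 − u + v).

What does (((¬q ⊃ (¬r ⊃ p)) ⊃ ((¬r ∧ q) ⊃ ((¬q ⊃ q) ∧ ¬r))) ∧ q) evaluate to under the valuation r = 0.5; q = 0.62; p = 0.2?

0.62

¬q: Łukasiewicz ¬ gives 1 − 0.62 = 0.38
¬r: Łukasiewicz ¬ gives 1 − 0.5 = 0.5
(¬r ⊃ p): min(1, 1 − 0.5 + 0.2) = 0.7
(¬q ⊃ (¬r ⊃ p)): min(1, 1 − 0.38 + 0.7) = 1
¬r: Łukasiewicz ¬ gives 1 − 0.5 = 0.5
(¬r ∧ q) = min(0.5, 0.62) = 0.5
¬q: Łukasiewicz ¬ gives 1 − 0.62 = 0.38
(¬q ⊃ q): min(1, 1 − 0.38 + 0.62) = 1
¬r: Łukasiewicz ¬ gives 1 − 0.5 = 0.5
((¬q ⊃ q) ∧ ¬r) = min(1, 0.5) = 0.5
((¬r ∧ q) ⊃ ((¬q ⊃ q) ∧ ¬r)): min(1, 1 − 0.5 + 0.5) = 1
((¬q ⊃ (¬r ⊃ p)) ⊃ ((¬r ∧ q) ⊃ ((¬q ⊃ q) ∧ ¬r))): min(1, 1 − 1 + 1) = 1
(((¬q ⊃ (¬r ⊃ p)) ⊃ ((¬r ∧ q) ⊃ ((¬q ⊃ q) ∧ ¬r))) ∧ q) = min(1, 0.62) = 0.62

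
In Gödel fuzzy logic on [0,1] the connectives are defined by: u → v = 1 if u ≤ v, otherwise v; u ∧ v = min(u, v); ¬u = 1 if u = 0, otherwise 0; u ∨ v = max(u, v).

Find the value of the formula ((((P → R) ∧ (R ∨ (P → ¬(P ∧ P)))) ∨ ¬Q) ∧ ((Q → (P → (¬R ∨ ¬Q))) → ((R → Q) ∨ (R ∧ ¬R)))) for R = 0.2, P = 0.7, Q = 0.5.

(P → R): 0.7 > 0.2, so result = 0.2
(P ∧ P) = min(0.7, 0.7) = 0.7
¬(P ∧ P): Gödel ¬ of 0.7 = 0 (operand ≠ 0)
(P → ¬(P ∧ P)): 0.7 > 0, so result = 0
(R ∨ (P → ¬(P ∧ P))) = max(0.2, 0) = 0.2
((P → R) ∧ (R ∨ (P → ¬(P ∧ P)))) = min(0.2, 0.2) = 0.2
¬Q: Gödel ¬ of 0.5 = 0 (operand ≠ 0)
(((P → R) ∧ (R ∨ (P → ¬(P ∧ P)))) ∨ ¬Q) = max(0.2, 0) = 0.2
¬R: Gödel ¬ of 0.2 = 0 (operand ≠ 0)
¬Q: Gödel ¬ of 0.5 = 0 (operand ≠ 0)
(¬R ∨ ¬Q) = max(0, 0) = 0
(P → (¬R ∨ ¬Q)): 0.7 > 0, so result = 0
(Q → (P → (¬R ∨ ¬Q))): 0.5 > 0, so result = 0
(R → Q): 0.2 ≤ 0.5, so result = 1
¬R: Gödel ¬ of 0.2 = 0 (operand ≠ 0)
(R ∧ ¬R) = min(0.2, 0) = 0
((R → Q) ∨ (R ∧ ¬R)) = max(1, 0) = 1
((Q → (P → (¬R ∨ ¬Q))) → ((R → Q) ∨ (R ∧ ¬R))): 0 ≤ 1, so result = 1
((((P → R) ∧ (R ∨ (P → ¬(P ∧ P)))) ∨ ¬Q) ∧ ((Q → (P → (¬R ∨ ¬Q))) → ((R → Q) ∨ (R ∧ ¬R)))) = min(0.2, 1) = 0.2

0.20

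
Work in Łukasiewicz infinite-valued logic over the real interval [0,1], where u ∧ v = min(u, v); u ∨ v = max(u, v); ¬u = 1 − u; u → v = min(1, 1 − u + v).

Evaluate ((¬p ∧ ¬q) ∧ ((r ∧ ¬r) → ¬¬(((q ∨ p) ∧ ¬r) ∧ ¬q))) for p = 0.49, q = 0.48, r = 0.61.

0.51

¬p: Łukasiewicz ¬ gives 1 − 0.49 = 0.51
¬q: Łukasiewicz ¬ gives 1 − 0.48 = 0.52
(¬p ∧ ¬q) = min(0.51, 0.52) = 0.51
¬r: Łukasiewicz ¬ gives 1 − 0.61 = 0.39
(r ∧ ¬r) = min(0.61, 0.39) = 0.39
(q ∨ p) = max(0.48, 0.49) = 0.49
¬r: Łukasiewicz ¬ gives 1 − 0.61 = 0.39
((q ∨ p) ∧ ¬r) = min(0.49, 0.39) = 0.39
¬q: Łukasiewicz ¬ gives 1 − 0.48 = 0.52
(((q ∨ p) ∧ ¬r) ∧ ¬q) = min(0.39, 0.52) = 0.39
¬(((q ∨ p) ∧ ¬r) ∧ ¬q): Łukasiewicz ¬ gives 1 − 0.39 = 0.61
¬¬(((q ∨ p) ∧ ¬r) ∧ ¬q): Łukasiewicz ¬ gives 1 − 0.61 = 0.39
((r ∧ ¬r) → ¬¬(((q ∨ p) ∧ ¬r) ∧ ¬q)): min(1, 1 − 0.39 + 0.39) = 1
((¬p ∧ ¬q) ∧ ((r ∧ ¬r) → ¬¬(((q ∨ p) ∧ ¬r) ∧ ¬q))) = min(0.51, 1) = 0.51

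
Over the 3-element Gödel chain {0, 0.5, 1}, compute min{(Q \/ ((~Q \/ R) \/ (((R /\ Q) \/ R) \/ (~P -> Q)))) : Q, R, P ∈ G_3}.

The minimum is attained at Q = 0.5, R = 0, P = 0:
  ~Q: Gödel ¬ of 0.5 = 0 (operand ≠ 0)
  (~Q \/ R) = max(0, 0) = 0
  (R /\ Q) = min(0, 0.5) = 0
  ((R /\ Q) \/ R) = max(0, 0) = 0
  ~P: Gödel ¬ of 0 = 1 (operand is 0)
  (~P -> Q): 1 > 0.5, so result = 0.5
  (((R /\ Q) \/ R) \/ (~P -> Q)) = max(0, 0.5) = 0.5
  ((~Q \/ R) \/ (((R /\ Q) \/ R) \/ (~P -> Q))) = max(0, 0.5) = 0.5
  (Q \/ ((~Q \/ R) \/ (((R /\ Q) \/ R) \/ (~P -> Q)))) = max(0.5, 0.5) = 0.5
Checking all 27 assignments confirms none give a value below 0.50.

0.50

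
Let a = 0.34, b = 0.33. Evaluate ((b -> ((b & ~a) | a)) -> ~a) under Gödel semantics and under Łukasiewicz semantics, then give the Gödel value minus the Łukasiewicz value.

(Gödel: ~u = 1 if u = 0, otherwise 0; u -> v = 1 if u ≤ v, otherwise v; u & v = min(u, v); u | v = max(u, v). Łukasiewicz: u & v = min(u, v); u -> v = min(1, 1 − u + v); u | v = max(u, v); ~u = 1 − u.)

Gödel evaluation:
  ~a: Gödel ¬ of 0.34 = 0 (operand ≠ 0)
  (b & ~a) = min(0.33, 0) = 0
  ((b & ~a) | a) = max(0, 0.34) = 0.34
  (b -> ((b & ~a) | a)): 0.33 ≤ 0.34, so result = 1
  ~a: Gödel ¬ of 0.34 = 0 (operand ≠ 0)
  ((b -> ((b & ~a) | a)) -> ~a): 1 > 0, so result = 0
  Gödel value = 0
Łukasiewicz evaluation:
  ~a: Łukasiewicz ¬ gives 1 − 0.34 = 0.66
  (b & ~a) = min(0.33, 0.66) = 0.33
  ((b & ~a) | a) = max(0.33, 0.34) = 0.34
  (b -> ((b & ~a) | a)): min(1, 1 − 0.33 + 0.34) = 1
  ~a: Łukasiewicz ¬ gives 1 − 0.34 = 0.66
  ((b -> ((b & ~a) | a)) -> ~a): min(1, 1 − 1 + 0.66) = 0.66
  Łukasiewicz value = 0.66
Difference: 0 − 0.66 = -0.66

-0.66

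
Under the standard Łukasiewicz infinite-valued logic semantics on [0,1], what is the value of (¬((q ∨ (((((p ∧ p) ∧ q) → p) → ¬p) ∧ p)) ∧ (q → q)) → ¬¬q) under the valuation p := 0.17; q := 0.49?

(p ∧ p) = min(0.17, 0.17) = 0.17
((p ∧ p) ∧ q) = min(0.17, 0.49) = 0.17
(((p ∧ p) ∧ q) → p): min(1, 1 − 0.17 + 0.17) = 1
¬p: Łukasiewicz ¬ gives 1 − 0.17 = 0.83
((((p ∧ p) ∧ q) → p) → ¬p): min(1, 1 − 1 + 0.83) = 0.83
(((((p ∧ p) ∧ q) → p) → ¬p) ∧ p) = min(0.83, 0.17) = 0.17
(q ∨ (((((p ∧ p) ∧ q) → p) → ¬p) ∧ p)) = max(0.49, 0.17) = 0.49
(q → q): min(1, 1 − 0.49 + 0.49) = 1
((q ∨ (((((p ∧ p) ∧ q) → p) → ¬p) ∧ p)) ∧ (q → q)) = min(0.49, 1) = 0.49
¬((q ∨ (((((p ∧ p) ∧ q) → p) → ¬p) ∧ p)) ∧ (q → q)): Łukasiewicz ¬ gives 1 − 0.49 = 0.51
¬q: Łukasiewicz ¬ gives 1 − 0.49 = 0.51
¬¬q: Łukasiewicz ¬ gives 1 − 0.51 = 0.49
(¬((q ∨ (((((p ∧ p) ∧ q) → p) → ¬p) ∧ p)) ∧ (q → q)) → ¬¬q): min(1, 1 − 0.51 + 0.49) = 0.98

0.98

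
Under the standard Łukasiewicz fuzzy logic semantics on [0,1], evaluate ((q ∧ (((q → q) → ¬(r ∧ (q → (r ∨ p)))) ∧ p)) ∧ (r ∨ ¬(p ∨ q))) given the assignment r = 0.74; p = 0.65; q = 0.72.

(q → q): min(1, 1 − 0.72 + 0.72) = 1
(r ∨ p) = max(0.74, 0.65) = 0.74
(q → (r ∨ p)): min(1, 1 − 0.72 + 0.74) = 1
(r ∧ (q → (r ∨ p))) = min(0.74, 1) = 0.74
¬(r ∧ (q → (r ∨ p))): Łukasiewicz ¬ gives 1 − 0.74 = 0.26
((q → q) → ¬(r ∧ (q → (r ∨ p)))): min(1, 1 − 1 + 0.26) = 0.26
(((q → q) → ¬(r ∧ (q → (r ∨ p)))) ∧ p) = min(0.26, 0.65) = 0.26
(q ∧ (((q → q) → ¬(r ∧ (q → (r ∨ p)))) ∧ p)) = min(0.72, 0.26) = 0.26
(p ∨ q) = max(0.65, 0.72) = 0.72
¬(p ∨ q): Łukasiewicz ¬ gives 1 − 0.72 = 0.28
(r ∨ ¬(p ∨ q)) = max(0.74, 0.28) = 0.74
((q ∧ (((q → q) → ¬(r ∧ (q → (r ∨ p)))) ∧ p)) ∧ (r ∨ ¬(p ∨ q))) = min(0.26, 0.74) = 0.26

0.26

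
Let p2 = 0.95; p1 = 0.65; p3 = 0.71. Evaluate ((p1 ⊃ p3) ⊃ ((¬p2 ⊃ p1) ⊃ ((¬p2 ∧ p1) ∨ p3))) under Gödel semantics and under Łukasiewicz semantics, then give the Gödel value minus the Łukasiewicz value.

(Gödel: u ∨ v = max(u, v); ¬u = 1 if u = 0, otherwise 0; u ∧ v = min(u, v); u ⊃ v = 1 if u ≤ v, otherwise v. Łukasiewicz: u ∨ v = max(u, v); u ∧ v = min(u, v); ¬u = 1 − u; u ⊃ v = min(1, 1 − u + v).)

0.00

Gödel evaluation:
  (p1 ⊃ p3): 0.65 ≤ 0.71, so result = 1
  ¬p2: Gödel ¬ of 0.95 = 0 (operand ≠ 0)
  (¬p2 ⊃ p1): 0 ≤ 0.65, so result = 1
  ¬p2: Gödel ¬ of 0.95 = 0 (operand ≠ 0)
  (¬p2 ∧ p1) = min(0, 0.65) = 0
  ((¬p2 ∧ p1) ∨ p3) = max(0, 0.71) = 0.71
  ((¬p2 ⊃ p1) ⊃ ((¬p2 ∧ p1) ∨ p3)): 1 > 0.71, so result = 0.71
  ((p1 ⊃ p3) ⊃ ((¬p2 ⊃ p1) ⊃ ((¬p2 ∧ p1) ∨ p3))): 1 > 0.71, so result = 0.71
  Gödel value = 0.71
Łukasiewicz evaluation:
  (p1 ⊃ p3): min(1, 1 − 0.65 + 0.71) = 1
  ¬p2: Łukasiewicz ¬ gives 1 − 0.95 = 0.05
  (¬p2 ⊃ p1): min(1, 1 − 0.05 + 0.65) = 1
  ¬p2: Łukasiewicz ¬ gives 1 − 0.95 = 0.05
  (¬p2 ∧ p1) = min(0.05, 0.65) = 0.05
  ((¬p2 ∧ p1) ∨ p3) = max(0.05, 0.71) = 0.71
  ((¬p2 ⊃ p1) ⊃ ((¬p2 ∧ p1) ∨ p3)): min(1, 1 − 1 + 0.71) = 0.71
  ((p1 ⊃ p3) ⊃ ((¬p2 ⊃ p1) ⊃ ((¬p2 ∧ p1) ∨ p3))): min(1, 1 − 1 + 0.71) = 0.71
  Łukasiewicz value = 0.71
Difference: 0.71 − 0.71 = 0.00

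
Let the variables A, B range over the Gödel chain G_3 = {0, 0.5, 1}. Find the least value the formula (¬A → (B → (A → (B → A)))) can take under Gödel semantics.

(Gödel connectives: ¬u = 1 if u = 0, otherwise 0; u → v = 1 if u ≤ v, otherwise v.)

Every assignment gives 1. For instance at A = 0, B = 0:
  ¬A: Gödel ¬ of 0 = 1 (operand is 0)
  (B → A): 0 ≤ 0, so result = 1
  (A → (B → A)): 0 ≤ 1, so result = 1
  (B → (A → (B → A))): 0 ≤ 1, so result = 1
  (¬A → (B → (A → (B → A)))): 1 ≤ 1, so result = 1
All 9 assignments give value 1 — the formula is a G_3-tautology.

1.00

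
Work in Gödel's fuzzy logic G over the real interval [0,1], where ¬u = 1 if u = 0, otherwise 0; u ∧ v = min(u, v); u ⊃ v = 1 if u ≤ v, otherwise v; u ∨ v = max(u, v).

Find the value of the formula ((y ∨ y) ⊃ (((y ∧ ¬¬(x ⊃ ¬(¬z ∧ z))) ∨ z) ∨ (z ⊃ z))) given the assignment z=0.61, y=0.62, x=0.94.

(y ∨ y) = max(0.62, 0.62) = 0.62
¬z: Gödel ¬ of 0.61 = 0 (operand ≠ 0)
(¬z ∧ z) = min(0, 0.61) = 0
¬(¬z ∧ z): Gödel ¬ of 0 = 1 (operand is 0)
(x ⊃ ¬(¬z ∧ z)): 0.94 ≤ 1, so result = 1
¬(x ⊃ ¬(¬z ∧ z)): Gödel ¬ of 1 = 0 (operand ≠ 0)
¬¬(x ⊃ ¬(¬z ∧ z)): Gödel ¬ of 0 = 1 (operand is 0)
(y ∧ ¬¬(x ⊃ ¬(¬z ∧ z))) = min(0.62, 1) = 0.62
((y ∧ ¬¬(x ⊃ ¬(¬z ∧ z))) ∨ z) = max(0.62, 0.61) = 0.62
(z ⊃ z): 0.61 ≤ 0.61, so result = 1
(((y ∧ ¬¬(x ⊃ ¬(¬z ∧ z))) ∨ z) ∨ (z ⊃ z)) = max(0.62, 1) = 1
((y ∨ y) ⊃ (((y ∧ ¬¬(x ⊃ ¬(¬z ∧ z))) ∨ z) ∨ (z ⊃ z))): 0.62 ≤ 1, so result = 1

1.00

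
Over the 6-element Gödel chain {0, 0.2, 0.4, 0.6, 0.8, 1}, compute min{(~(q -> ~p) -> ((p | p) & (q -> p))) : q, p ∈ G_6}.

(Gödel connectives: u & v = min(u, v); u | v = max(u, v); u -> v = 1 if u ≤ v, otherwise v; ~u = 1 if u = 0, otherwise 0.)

0.20

The minimum is attained at q = 0.2, p = 0.2:
  ~p: Gödel ¬ of 0.2 = 0 (operand ≠ 0)
  (q -> ~p): 0.2 > 0, so result = 0
  ~(q -> ~p): Gödel ¬ of 0 = 1 (operand is 0)
  (p | p) = max(0.2, 0.2) = 0.2
  (q -> p): 0.2 ≤ 0.2, so result = 1
  ((p | p) & (q -> p)) = min(0.2, 1) = 0.2
  (~(q -> ~p) -> ((p | p) & (q -> p))): 1 > 0.2, so result = 0.2
Checking all 36 assignments confirms none give a value below 0.20.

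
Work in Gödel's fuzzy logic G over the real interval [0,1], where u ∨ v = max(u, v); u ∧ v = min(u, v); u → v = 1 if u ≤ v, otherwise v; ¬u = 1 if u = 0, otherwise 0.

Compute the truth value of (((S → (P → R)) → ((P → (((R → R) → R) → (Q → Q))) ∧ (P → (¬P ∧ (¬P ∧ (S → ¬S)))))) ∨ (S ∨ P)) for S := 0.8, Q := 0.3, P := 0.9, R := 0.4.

(P → R): 0.9 > 0.4, so result = 0.4
(S → (P → R)): 0.8 > 0.4, so result = 0.4
(R → R): 0.4 ≤ 0.4, so result = 1
((R → R) → R): 1 > 0.4, so result = 0.4
(Q → Q): 0.3 ≤ 0.3, so result = 1
(((R → R) → R) → (Q → Q)): 0.4 ≤ 1, so result = 1
(P → (((R → R) → R) → (Q → Q))): 0.9 ≤ 1, so result = 1
¬P: Gödel ¬ of 0.9 = 0 (operand ≠ 0)
¬P: Gödel ¬ of 0.9 = 0 (operand ≠ 0)
¬S: Gödel ¬ of 0.8 = 0 (operand ≠ 0)
(S → ¬S): 0.8 > 0, so result = 0
(¬P ∧ (S → ¬S)) = min(0, 0) = 0
(¬P ∧ (¬P ∧ (S → ¬S))) = min(0, 0) = 0
(P → (¬P ∧ (¬P ∧ (S → ¬S)))): 0.9 > 0, so result = 0
((P → (((R → R) → R) → (Q → Q))) ∧ (P → (¬P ∧ (¬P ∧ (S → ¬S))))) = min(1, 0) = 0
((S → (P → R)) → ((P → (((R → R) → R) → (Q → Q))) ∧ (P → (¬P ∧ (¬P ∧ (S → ¬S)))))): 0.4 > 0, so result = 0
(S ∨ P) = max(0.8, 0.9) = 0.9
(((S → (P → R)) → ((P → (((R → R) → R) → (Q → Q))) ∧ (P → (¬P ∧ (¬P ∧ (S → ¬S)))))) ∨ (S ∨ P)) = max(0, 0.9) = 0.9

0.90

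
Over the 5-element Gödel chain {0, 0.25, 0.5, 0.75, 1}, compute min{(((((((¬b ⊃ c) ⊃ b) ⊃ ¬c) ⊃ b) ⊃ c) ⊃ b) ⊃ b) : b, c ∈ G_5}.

The minimum is attained at b = 0.25, c = 0:
  ¬b: Gödel ¬ of 0.25 = 0 (operand ≠ 0)
  (¬b ⊃ c): 0 ≤ 0, so result = 1
  ((¬b ⊃ c) ⊃ b): 1 > 0.25, so result = 0.25
  ¬c: Gödel ¬ of 0 = 1 (operand is 0)
  (((¬b ⊃ c) ⊃ b) ⊃ ¬c): 0.25 ≤ 1, so result = 1
  ((((¬b ⊃ c) ⊃ b) ⊃ ¬c) ⊃ b): 1 > 0.25, so result = 0.25
  (((((¬b ⊃ c) ⊃ b) ⊃ ¬c) ⊃ b) ⊃ c): 0.25 > 0, so result = 0
  ((((((¬b ⊃ c) ⊃ b) ⊃ ¬c) ⊃ b) ⊃ c) ⊃ b): 0 ≤ 0.25, so result = 1
  (((((((¬b ⊃ c) ⊃ b) ⊃ ¬c) ⊃ b) ⊃ c) ⊃ b) ⊃ b): 1 > 0.25, so result = 0.25
Checking all 25 assignments confirms none give a value below 0.25.

0.25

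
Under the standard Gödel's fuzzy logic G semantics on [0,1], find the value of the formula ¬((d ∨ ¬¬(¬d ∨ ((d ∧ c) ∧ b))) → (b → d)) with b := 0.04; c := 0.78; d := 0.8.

¬d: Gödel ¬ of 0.8 = 0 (operand ≠ 0)
(d ∧ c) = min(0.8, 0.78) = 0.78
((d ∧ c) ∧ b) = min(0.78, 0.04) = 0.04
(¬d ∨ ((d ∧ c) ∧ b)) = max(0, 0.04) = 0.04
¬(¬d ∨ ((d ∧ c) ∧ b)): Gödel ¬ of 0.04 = 0 (operand ≠ 0)
¬¬(¬d ∨ ((d ∧ c) ∧ b)): Gödel ¬ of 0 = 1 (operand is 0)
(d ∨ ¬¬(¬d ∨ ((d ∧ c) ∧ b))) = max(0.8, 1) = 1
(b → d): 0.04 ≤ 0.8, so result = 1
((d ∨ ¬¬(¬d ∨ ((d ∧ c) ∧ b))) → (b → d)): 1 ≤ 1, so result = 1
¬((d ∨ ¬¬(¬d ∨ ((d ∧ c) ∧ b))) → (b → d)): Gödel ¬ of 1 = 0 (operand ≠ 0)

0.00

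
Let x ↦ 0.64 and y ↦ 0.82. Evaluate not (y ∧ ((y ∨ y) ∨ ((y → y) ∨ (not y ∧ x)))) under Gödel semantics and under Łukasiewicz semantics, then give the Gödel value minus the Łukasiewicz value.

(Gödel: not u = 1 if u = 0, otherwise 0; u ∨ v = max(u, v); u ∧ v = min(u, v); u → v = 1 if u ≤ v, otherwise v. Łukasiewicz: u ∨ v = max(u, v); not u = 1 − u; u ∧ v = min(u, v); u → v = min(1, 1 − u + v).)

Gödel evaluation:
  (y ∨ y) = max(0.82, 0.82) = 0.82
  (y → y): 0.82 ≤ 0.82, so result = 1
  not y: Gödel ¬ of 0.82 = 0 (operand ≠ 0)
  (not y ∧ x) = min(0, 0.64) = 0
  ((y → y) ∨ (not y ∧ x)) = max(1, 0) = 1
  ((y ∨ y) ∨ ((y → y) ∨ (not y ∧ x))) = max(0.82, 1) = 1
  (y ∧ ((y ∨ y) ∨ ((y → y) ∨ (not y ∧ x)))) = min(0.82, 1) = 0.82
  not (y ∧ ((y ∨ y) ∨ ((y → y) ∨ (not y ∧ x)))): Gödel ¬ of 0.82 = 0 (operand ≠ 0)
  Gödel value = 0
Łukasiewicz evaluation:
  (y ∨ y) = max(0.82, 0.82) = 0.82
  (y → y): min(1, 1 − 0.82 + 0.82) = 1
  not y: Łukasiewicz ¬ gives 1 − 0.82 = 0.18
  (not y ∧ x) = min(0.18, 0.64) = 0.18
  ((y → y) ∨ (not y ∧ x)) = max(1, 0.18) = 1
  ((y ∨ y) ∨ ((y → y) ∨ (not y ∧ x))) = max(0.82, 1) = 1
  (y ∧ ((y ∨ y) ∨ ((y → y) ∨ (not y ∧ x)))) = min(0.82, 1) = 0.82
  not (y ∧ ((y ∨ y) ∨ ((y → y) ∨ (not y ∧ x)))): Łukasiewicz ¬ gives 1 − 0.82 = 0.18
  Łukasiewicz value = 0.18
Difference: 0 − 0.18 = -0.18

-0.18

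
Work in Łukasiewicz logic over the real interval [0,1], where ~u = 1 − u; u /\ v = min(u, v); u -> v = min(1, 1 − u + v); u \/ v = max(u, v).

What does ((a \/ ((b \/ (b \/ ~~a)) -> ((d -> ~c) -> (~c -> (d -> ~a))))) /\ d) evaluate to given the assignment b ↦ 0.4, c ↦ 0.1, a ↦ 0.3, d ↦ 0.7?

~a: Łukasiewicz ¬ gives 1 − 0.3 = 0.7
~~a: Łukasiewicz ¬ gives 1 − 0.7 = 0.3
(b \/ ~~a) = max(0.4, 0.3) = 0.4
(b \/ (b \/ ~~a)) = max(0.4, 0.4) = 0.4
~c: Łukasiewicz ¬ gives 1 − 0.1 = 0.9
(d -> ~c): min(1, 1 − 0.7 + 0.9) = 1
~c: Łukasiewicz ¬ gives 1 − 0.1 = 0.9
~a: Łukasiewicz ¬ gives 1 − 0.3 = 0.7
(d -> ~a): min(1, 1 − 0.7 + 0.7) = 1
(~c -> (d -> ~a)): min(1, 1 − 0.9 + 1) = 1
((d -> ~c) -> (~c -> (d -> ~a))): min(1, 1 − 1 + 1) = 1
((b \/ (b \/ ~~a)) -> ((d -> ~c) -> (~c -> (d -> ~a)))): min(1, 1 − 0.4 + 1) = 1
(a \/ ((b \/ (b \/ ~~a)) -> ((d -> ~c) -> (~c -> (d -> ~a))))) = max(0.3, 1) = 1
((a \/ ((b \/ (b \/ ~~a)) -> ((d -> ~c) -> (~c -> (d -> ~a))))) /\ d) = min(1, 0.7) = 0.7

0.70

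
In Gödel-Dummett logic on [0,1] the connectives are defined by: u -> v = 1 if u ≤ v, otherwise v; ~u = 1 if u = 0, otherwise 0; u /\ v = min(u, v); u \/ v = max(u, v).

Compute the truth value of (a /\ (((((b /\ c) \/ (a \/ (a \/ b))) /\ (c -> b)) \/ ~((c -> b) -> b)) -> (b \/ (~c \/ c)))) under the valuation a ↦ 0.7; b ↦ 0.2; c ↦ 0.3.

(b /\ c) = min(0.2, 0.3) = 0.2
(a \/ b) = max(0.7, 0.2) = 0.7
(a \/ (a \/ b)) = max(0.7, 0.7) = 0.7
((b /\ c) \/ (a \/ (a \/ b))) = max(0.2, 0.7) = 0.7
(c -> b): 0.3 > 0.2, so result = 0.2
(((b /\ c) \/ (a \/ (a \/ b))) /\ (c -> b)) = min(0.7, 0.2) = 0.2
(c -> b): 0.3 > 0.2, so result = 0.2
((c -> b) -> b): 0.2 ≤ 0.2, so result = 1
~((c -> b) -> b): Gödel ¬ of 1 = 0 (operand ≠ 0)
((((b /\ c) \/ (a \/ (a \/ b))) /\ (c -> b)) \/ ~((c -> b) -> b)) = max(0.2, 0) = 0.2
~c: Gödel ¬ of 0.3 = 0 (operand ≠ 0)
(~c \/ c) = max(0, 0.3) = 0.3
(b \/ (~c \/ c)) = max(0.2, 0.3) = 0.3
(((((b /\ c) \/ (a \/ (a \/ b))) /\ (c -> b)) \/ ~((c -> b) -> b)) -> (b \/ (~c \/ c))): 0.2 ≤ 0.3, so result = 1
(a /\ (((((b /\ c) \/ (a \/ (a \/ b))) /\ (c -> b)) \/ ~((c -> b) -> b)) -> (b \/ (~c \/ c)))) = min(0.7, 1) = 0.7

0.70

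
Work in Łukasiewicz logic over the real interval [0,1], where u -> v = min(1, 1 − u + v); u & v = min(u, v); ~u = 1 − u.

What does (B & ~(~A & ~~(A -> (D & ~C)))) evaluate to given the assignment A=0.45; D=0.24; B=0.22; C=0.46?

0.22

~A: Łukasiewicz ¬ gives 1 − 0.45 = 0.55
~C: Łukasiewicz ¬ gives 1 − 0.46 = 0.54
(D & ~C) = min(0.24, 0.54) = 0.24
(A -> (D & ~C)): min(1, 1 − 0.45 + 0.24) = 0.79
~(A -> (D & ~C)): Łukasiewicz ¬ gives 1 − 0.79 = 0.21
~~(A -> (D & ~C)): Łukasiewicz ¬ gives 1 − 0.21 = 0.79
(~A & ~~(A -> (D & ~C))) = min(0.55, 0.79) = 0.55
~(~A & ~~(A -> (D & ~C))): Łukasiewicz ¬ gives 1 − 0.55 = 0.45
(B & ~(~A & ~~(A -> (D & ~C)))) = min(0.22, 0.45) = 0.22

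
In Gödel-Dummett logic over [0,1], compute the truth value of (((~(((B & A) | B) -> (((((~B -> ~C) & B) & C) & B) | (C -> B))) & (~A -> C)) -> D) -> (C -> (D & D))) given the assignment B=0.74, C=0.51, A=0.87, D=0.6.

1.00

(B & A) = min(0.74, 0.87) = 0.74
((B & A) | B) = max(0.74, 0.74) = 0.74
~B: Gödel ¬ of 0.74 = 0 (operand ≠ 0)
~C: Gödel ¬ of 0.51 = 0 (operand ≠ 0)
(~B -> ~C): 0 ≤ 0, so result = 1
((~B -> ~C) & B) = min(1, 0.74) = 0.74
(((~B -> ~C) & B) & C) = min(0.74, 0.51) = 0.51
((((~B -> ~C) & B) & C) & B) = min(0.51, 0.74) = 0.51
(C -> B): 0.51 ≤ 0.74, so result = 1
(((((~B -> ~C) & B) & C) & B) | (C -> B)) = max(0.51, 1) = 1
(((B & A) | B) -> (((((~B -> ~C) & B) & C) & B) | (C -> B))): 0.74 ≤ 1, so result = 1
~(((B & A) | B) -> (((((~B -> ~C) & B) & C) & B) | (C -> B))): Gödel ¬ of 1 = 0 (operand ≠ 0)
~A: Gödel ¬ of 0.87 = 0 (operand ≠ 0)
(~A -> C): 0 ≤ 0.51, so result = 1
(~(((B & A) | B) -> (((((~B -> ~C) & B) & C) & B) | (C -> B))) & (~A -> C)) = min(0, 1) = 0
((~(((B & A) | B) -> (((((~B -> ~C) & B) & C) & B) | (C -> B))) & (~A -> C)) -> D): 0 ≤ 0.6, so result = 1
(D & D) = min(0.6, 0.6) = 0.6
(C -> (D & D)): 0.51 ≤ 0.6, so result = 1
(((~(((B & A) | B) -> (((((~B -> ~C) & B) & C) & B) | (C -> B))) & (~A -> C)) -> D) -> (C -> (D & D))): 1 ≤ 1, so result = 1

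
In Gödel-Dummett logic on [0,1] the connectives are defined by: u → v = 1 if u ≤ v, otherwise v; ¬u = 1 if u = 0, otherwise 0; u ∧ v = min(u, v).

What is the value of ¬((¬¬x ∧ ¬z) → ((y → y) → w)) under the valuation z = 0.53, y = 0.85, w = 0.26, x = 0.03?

¬x: Gödel ¬ of 0.03 = 0 (operand ≠ 0)
¬¬x: Gödel ¬ of 0 = 1 (operand is 0)
¬z: Gödel ¬ of 0.53 = 0 (operand ≠ 0)
(¬¬x ∧ ¬z) = min(1, 0) = 0
(y → y): 0.85 ≤ 0.85, so result = 1
((y → y) → w): 1 > 0.26, so result = 0.26
((¬¬x ∧ ¬z) → ((y → y) → w)): 0 ≤ 0.26, so result = 1
¬((¬¬x ∧ ¬z) → ((y → y) → w)): Gödel ¬ of 1 = 0 (operand ≠ 0)

0.00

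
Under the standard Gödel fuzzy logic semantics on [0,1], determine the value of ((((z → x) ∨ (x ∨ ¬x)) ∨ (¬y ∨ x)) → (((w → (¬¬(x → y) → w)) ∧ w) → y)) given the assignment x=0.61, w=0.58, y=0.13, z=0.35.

0.13

(z → x): 0.35 ≤ 0.61, so result = 1
¬x: Gödel ¬ of 0.61 = 0 (operand ≠ 0)
(x ∨ ¬x) = max(0.61, 0) = 0.61
((z → x) ∨ (x ∨ ¬x)) = max(1, 0.61) = 1
¬y: Gödel ¬ of 0.13 = 0 (operand ≠ 0)
(¬y ∨ x) = max(0, 0.61) = 0.61
(((z → x) ∨ (x ∨ ¬x)) ∨ (¬y ∨ x)) = max(1, 0.61) = 1
(x → y): 0.61 > 0.13, so result = 0.13
¬(x → y): Gödel ¬ of 0.13 = 0 (operand ≠ 0)
¬¬(x → y): Gödel ¬ of 0 = 1 (operand is 0)
(¬¬(x → y) → w): 1 > 0.58, so result = 0.58
(w → (¬¬(x → y) → w)): 0.58 ≤ 0.58, so result = 1
((w → (¬¬(x → y) → w)) ∧ w) = min(1, 0.58) = 0.58
(((w → (¬¬(x → y) → w)) ∧ w) → y): 0.58 > 0.13, so result = 0.13
((((z → x) ∨ (x ∨ ¬x)) ∨ (¬y ∨ x)) → (((w → (¬¬(x → y) → w)) ∧ w) → y)): 1 > 0.13, so result = 0.13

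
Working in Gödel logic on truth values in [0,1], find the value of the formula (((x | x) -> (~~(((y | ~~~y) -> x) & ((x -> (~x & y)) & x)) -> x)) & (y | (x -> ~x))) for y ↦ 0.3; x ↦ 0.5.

(x | x) = max(0.5, 0.5) = 0.5
~y: Gödel ¬ of 0.3 = 0 (operand ≠ 0)
~~y: Gödel ¬ of 0 = 1 (operand is 0)
~~~y: Gödel ¬ of 1 = 0 (operand ≠ 0)
(y | ~~~y) = max(0.3, 0) = 0.3
((y | ~~~y) -> x): 0.3 ≤ 0.5, so result = 1
~x: Gödel ¬ of 0.5 = 0 (operand ≠ 0)
(~x & y) = min(0, 0.3) = 0
(x -> (~x & y)): 0.5 > 0, so result = 0
((x -> (~x & y)) & x) = min(0, 0.5) = 0
(((y | ~~~y) -> x) & ((x -> (~x & y)) & x)) = min(1, 0) = 0
~(((y | ~~~y) -> x) & ((x -> (~x & y)) & x)): Gödel ¬ of 0 = 1 (operand is 0)
~~(((y | ~~~y) -> x) & ((x -> (~x & y)) & x)): Gödel ¬ of 1 = 0 (operand ≠ 0)
(~~(((y | ~~~y) -> x) & ((x -> (~x & y)) & x)) -> x): 0 ≤ 0.5, so result = 1
((x | x) -> (~~(((y | ~~~y) -> x) & ((x -> (~x & y)) & x)) -> x)): 0.5 ≤ 1, so result = 1
~x: Gödel ¬ of 0.5 = 0 (operand ≠ 0)
(x -> ~x): 0.5 > 0, so result = 0
(y | (x -> ~x)) = max(0.3, 0) = 0.3
(((x | x) -> (~~(((y | ~~~y) -> x) & ((x -> (~x & y)) & x)) -> x)) & (y | (x -> ~x))) = min(1, 0.3) = 0.3

0.30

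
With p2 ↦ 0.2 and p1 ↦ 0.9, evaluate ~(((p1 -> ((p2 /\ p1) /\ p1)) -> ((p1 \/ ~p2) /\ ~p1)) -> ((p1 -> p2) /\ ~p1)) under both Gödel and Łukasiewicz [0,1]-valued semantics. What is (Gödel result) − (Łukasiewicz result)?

-0.70

Gödel evaluation:
  (p2 /\ p1) = min(0.2, 0.9) = 0.2
  ((p2 /\ p1) /\ p1) = min(0.2, 0.9) = 0.2
  (p1 -> ((p2 /\ p1) /\ p1)): 0.9 > 0.2, so result = 0.2
  ~p2: Gödel ¬ of 0.2 = 0 (operand ≠ 0)
  (p1 \/ ~p2) = max(0.9, 0) = 0.9
  ~p1: Gödel ¬ of 0.9 = 0 (operand ≠ 0)
  ((p1 \/ ~p2) /\ ~p1) = min(0.9, 0) = 0
  ((p1 -> ((p2 /\ p1) /\ p1)) -> ((p1 \/ ~p2) /\ ~p1)): 0.2 > 0, so result = 0
  (p1 -> p2): 0.9 > 0.2, so result = 0.2
  ~p1: Gödel ¬ of 0.9 = 0 (operand ≠ 0)
  ((p1 -> p2) /\ ~p1) = min(0.2, 0) = 0
  (((p1 -> ((p2 /\ p1) /\ p1)) -> ((p1 \/ ~p2) /\ ~p1)) -> ((p1 -> p2) /\ ~p1)): 0 ≤ 0, so result = 1
  ~(((p1 -> ((p2 /\ p1) /\ p1)) -> ((p1 \/ ~p2) /\ ~p1)) -> ((p1 -> p2) /\ ~p1)): Gödel ¬ of 1 = 0 (operand ≠ 0)
  Gödel value = 0
Łukasiewicz evaluation:
  (p2 /\ p1) = min(0.2, 0.9) = 0.2
  ((p2 /\ p1) /\ p1) = min(0.2, 0.9) = 0.2
  (p1 -> ((p2 /\ p1) /\ p1)): min(1, 1 − 0.9 + 0.2) = 0.3
  ~p2: Łukasiewicz ¬ gives 1 − 0.2 = 0.8
  (p1 \/ ~p2) = max(0.9, 0.8) = 0.9
  ~p1: Łukasiewicz ¬ gives 1 − 0.9 = 0.1
  ((p1 \/ ~p2) /\ ~p1) = min(0.9, 0.1) = 0.1
  ((p1 -> ((p2 /\ p1) /\ p1)) -> ((p1 \/ ~p2) /\ ~p1)): min(1, 1 − 0.3 + 0.1) = 0.8
  (p1 -> p2): min(1, 1 − 0.9 + 0.2) = 0.3
  ~p1: Łukasiewicz ¬ gives 1 − 0.9 = 0.1
  ((p1 -> p2) /\ ~p1) = min(0.3, 0.1) = 0.1
  (((p1 -> ((p2 /\ p1) /\ p1)) -> ((p1 \/ ~p2) /\ ~p1)) -> ((p1 -> p2) /\ ~p1)): min(1, 1 − 0.8 + 0.1) = 0.3
  ~(((p1 -> ((p2 /\ p1) /\ p1)) -> ((p1 \/ ~p2) /\ ~p1)) -> ((p1 -> p2) /\ ~p1)): Łukasiewicz ¬ gives 1 − 0.3 = 0.7
  Łukasiewicz value = 0.7
Difference: 0 − 0.7 = -0.70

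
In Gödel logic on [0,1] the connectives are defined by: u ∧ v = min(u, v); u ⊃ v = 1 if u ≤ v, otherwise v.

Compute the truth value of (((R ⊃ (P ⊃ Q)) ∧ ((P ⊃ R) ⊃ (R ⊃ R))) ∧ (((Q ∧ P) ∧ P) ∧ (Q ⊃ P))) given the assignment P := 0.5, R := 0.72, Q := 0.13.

0.13

(P ⊃ Q): 0.5 > 0.13, so result = 0.13
(R ⊃ (P ⊃ Q)): 0.72 > 0.13, so result = 0.13
(P ⊃ R): 0.5 ≤ 0.72, so result = 1
(R ⊃ R): 0.72 ≤ 0.72, so result = 1
((P ⊃ R) ⊃ (R ⊃ R)): 1 ≤ 1, so result = 1
((R ⊃ (P ⊃ Q)) ∧ ((P ⊃ R) ⊃ (R ⊃ R))) = min(0.13, 1) = 0.13
(Q ∧ P) = min(0.13, 0.5) = 0.13
((Q ∧ P) ∧ P) = min(0.13, 0.5) = 0.13
(Q ⊃ P): 0.13 ≤ 0.5, so result = 1
(((Q ∧ P) ∧ P) ∧ (Q ⊃ P)) = min(0.13, 1) = 0.13
(((R ⊃ (P ⊃ Q)) ∧ ((P ⊃ R) ⊃ (R ⊃ R))) ∧ (((Q ∧ P) ∧ P) ∧ (Q ⊃ P))) = min(0.13, 0.13) = 0.13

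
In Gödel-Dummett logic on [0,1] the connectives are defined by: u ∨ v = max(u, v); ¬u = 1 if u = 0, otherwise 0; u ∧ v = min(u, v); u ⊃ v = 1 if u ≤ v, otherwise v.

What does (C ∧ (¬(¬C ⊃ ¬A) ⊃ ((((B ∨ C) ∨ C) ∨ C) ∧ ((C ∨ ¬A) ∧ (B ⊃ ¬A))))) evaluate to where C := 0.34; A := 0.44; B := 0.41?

¬C: Gödel ¬ of 0.34 = 0 (operand ≠ 0)
¬A: Gödel ¬ of 0.44 = 0 (operand ≠ 0)
(¬C ⊃ ¬A): 0 ≤ 0, so result = 1
¬(¬C ⊃ ¬A): Gödel ¬ of 1 = 0 (operand ≠ 0)
(B ∨ C) = max(0.41, 0.34) = 0.41
((B ∨ C) ∨ C) = max(0.41, 0.34) = 0.41
(((B ∨ C) ∨ C) ∨ C) = max(0.41, 0.34) = 0.41
¬A: Gödel ¬ of 0.44 = 0 (operand ≠ 0)
(C ∨ ¬A) = max(0.34, 0) = 0.34
¬A: Gödel ¬ of 0.44 = 0 (operand ≠ 0)
(B ⊃ ¬A): 0.41 > 0, so result = 0
((C ∨ ¬A) ∧ (B ⊃ ¬A)) = min(0.34, 0) = 0
((((B ∨ C) ∨ C) ∨ C) ∧ ((C ∨ ¬A) ∧ (B ⊃ ¬A))) = min(0.41, 0) = 0
(¬(¬C ⊃ ¬A) ⊃ ((((B ∨ C) ∨ C) ∨ C) ∧ ((C ∨ ¬A) ∧ (B ⊃ ¬A)))): 0 ≤ 0, so result = 1
(C ∧ (¬(¬C ⊃ ¬A) ⊃ ((((B ∨ C) ∨ C) ∨ C) ∧ ((C ∨ ¬A) ∧ (B ⊃ ¬A))))) = min(0.34, 1) = 0.34

0.34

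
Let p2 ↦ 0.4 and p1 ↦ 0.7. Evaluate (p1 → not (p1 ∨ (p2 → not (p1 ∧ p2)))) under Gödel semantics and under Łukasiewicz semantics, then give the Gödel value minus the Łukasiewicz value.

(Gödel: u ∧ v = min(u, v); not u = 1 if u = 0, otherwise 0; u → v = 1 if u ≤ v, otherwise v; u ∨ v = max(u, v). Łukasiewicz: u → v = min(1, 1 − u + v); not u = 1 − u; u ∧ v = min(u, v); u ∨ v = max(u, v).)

-0.30

Gödel evaluation:
  (p1 ∧ p2) = min(0.7, 0.4) = 0.4
  not (p1 ∧ p2): Gödel ¬ of 0.4 = 0 (operand ≠ 0)
  (p2 → not (p1 ∧ p2)): 0.4 > 0, so result = 0
  (p1 ∨ (p2 → not (p1 ∧ p2))) = max(0.7, 0) = 0.7
  not (p1 ∨ (p2 → not (p1 ∧ p2))): Gödel ¬ of 0.7 = 0 (operand ≠ 0)
  (p1 → not (p1 ∨ (p2 → not (p1 ∧ p2)))): 0.7 > 0, so result = 0
  Gödel value = 0
Łukasiewicz evaluation:
  (p1 ∧ p2) = min(0.7, 0.4) = 0.4
  not (p1 ∧ p2): Łukasiewicz ¬ gives 1 − 0.4 = 0.6
  (p2 → not (p1 ∧ p2)): min(1, 1 − 0.4 + 0.6) = 1
  (p1 ∨ (p2 → not (p1 ∧ p2))) = max(0.7, 1) = 1
  not (p1 ∨ (p2 → not (p1 ∧ p2))): Łukasiewicz ¬ gives 1 − 1 = 0
  (p1 → not (p1 ∨ (p2 → not (p1 ∧ p2)))): min(1, 1 − 0.7 + 0) = 0.3
  Łukasiewicz value = 0.3
Difference: 0 − 0.3 = -0.30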